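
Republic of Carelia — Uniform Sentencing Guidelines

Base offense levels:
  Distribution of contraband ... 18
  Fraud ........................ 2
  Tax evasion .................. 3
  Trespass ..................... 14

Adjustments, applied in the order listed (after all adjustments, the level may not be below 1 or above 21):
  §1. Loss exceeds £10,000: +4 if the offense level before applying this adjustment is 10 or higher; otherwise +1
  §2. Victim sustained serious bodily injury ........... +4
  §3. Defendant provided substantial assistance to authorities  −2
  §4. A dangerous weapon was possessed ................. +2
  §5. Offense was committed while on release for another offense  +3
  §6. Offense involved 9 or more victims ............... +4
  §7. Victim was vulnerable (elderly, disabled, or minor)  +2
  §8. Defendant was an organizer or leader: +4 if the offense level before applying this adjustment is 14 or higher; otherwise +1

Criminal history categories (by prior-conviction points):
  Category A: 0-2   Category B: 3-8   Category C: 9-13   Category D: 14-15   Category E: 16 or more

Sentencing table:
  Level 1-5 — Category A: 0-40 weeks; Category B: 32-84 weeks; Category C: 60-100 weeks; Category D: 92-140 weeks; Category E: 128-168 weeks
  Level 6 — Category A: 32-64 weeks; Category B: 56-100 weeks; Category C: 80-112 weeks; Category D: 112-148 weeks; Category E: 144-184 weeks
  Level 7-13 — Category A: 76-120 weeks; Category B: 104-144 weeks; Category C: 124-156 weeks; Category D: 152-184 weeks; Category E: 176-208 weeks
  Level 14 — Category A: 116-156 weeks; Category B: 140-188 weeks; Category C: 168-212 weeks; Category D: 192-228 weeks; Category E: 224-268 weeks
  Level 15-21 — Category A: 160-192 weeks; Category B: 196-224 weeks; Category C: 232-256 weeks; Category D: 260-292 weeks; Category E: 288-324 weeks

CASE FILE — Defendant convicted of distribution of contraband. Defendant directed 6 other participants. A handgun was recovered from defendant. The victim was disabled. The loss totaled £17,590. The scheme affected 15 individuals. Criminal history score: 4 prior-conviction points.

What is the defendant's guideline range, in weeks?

196-224 weeks

Base offense level for distribution of contraband: 18.
§1 applies (level before this adjustment is 18 ≥ 10, so +4): 18 + 4 = 22.
§3 does not apply.
§4 applies: 22 + 2 = 24.
§5 does not apply.
§6 applies: 24 + 4 = 28.
§7 applies: 28 + 2 = 30.
§8 applies (level before this adjustment is 30 ≥ 14, so +4): 30 + 4 = 34.
Level 34 exceeds the maximum of 21; capped at 21.
Final offense level: 21.
Criminal history: 4 prior points → Category B (3-8).
Level 21 falls in the 15-21 band.
Grid: Level 15-21 × Category B = 196-224 weeks.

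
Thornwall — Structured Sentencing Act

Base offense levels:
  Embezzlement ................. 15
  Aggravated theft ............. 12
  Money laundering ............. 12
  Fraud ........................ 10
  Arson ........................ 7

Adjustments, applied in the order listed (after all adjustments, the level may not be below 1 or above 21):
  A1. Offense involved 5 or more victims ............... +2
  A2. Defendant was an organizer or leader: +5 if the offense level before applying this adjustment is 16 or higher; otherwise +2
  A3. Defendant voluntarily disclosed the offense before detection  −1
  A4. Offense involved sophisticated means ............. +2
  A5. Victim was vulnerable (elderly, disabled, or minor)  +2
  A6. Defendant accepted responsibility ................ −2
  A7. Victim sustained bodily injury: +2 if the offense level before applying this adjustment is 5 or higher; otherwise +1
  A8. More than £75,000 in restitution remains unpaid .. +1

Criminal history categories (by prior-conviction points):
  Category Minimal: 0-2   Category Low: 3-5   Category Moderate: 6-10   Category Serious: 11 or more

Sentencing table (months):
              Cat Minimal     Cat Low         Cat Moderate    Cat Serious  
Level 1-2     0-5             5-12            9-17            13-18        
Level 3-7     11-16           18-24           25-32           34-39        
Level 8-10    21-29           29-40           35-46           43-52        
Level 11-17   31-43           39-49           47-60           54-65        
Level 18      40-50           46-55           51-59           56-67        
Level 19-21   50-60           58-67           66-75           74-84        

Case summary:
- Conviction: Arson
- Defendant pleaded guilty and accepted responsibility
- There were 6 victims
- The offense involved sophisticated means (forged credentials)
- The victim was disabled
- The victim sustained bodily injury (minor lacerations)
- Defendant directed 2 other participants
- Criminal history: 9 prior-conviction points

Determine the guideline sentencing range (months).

47-60 months

Base offense level for arson: 7.
A1 applies: 7 + 2 = 9.
A2 applies (level before this adjustment is 9 < 16, so +2): 9 + 2 = 11.
A4 applies: 11 + 2 = 13.
A5 applies: 13 + 2 = 15.
A6 applies: 15 − 2 = 13.
A7 applies (level before this adjustment is 13 ≥ 5, so +2): 13 + 2 = 15.
A8 does not apply.
Final offense level: 15.
Criminal history: 9 prior points → Category Moderate (6-10).
Level 15 falls in the 11-17 band.
Grid: Level 11-17 × Category Moderate = 47-60 months.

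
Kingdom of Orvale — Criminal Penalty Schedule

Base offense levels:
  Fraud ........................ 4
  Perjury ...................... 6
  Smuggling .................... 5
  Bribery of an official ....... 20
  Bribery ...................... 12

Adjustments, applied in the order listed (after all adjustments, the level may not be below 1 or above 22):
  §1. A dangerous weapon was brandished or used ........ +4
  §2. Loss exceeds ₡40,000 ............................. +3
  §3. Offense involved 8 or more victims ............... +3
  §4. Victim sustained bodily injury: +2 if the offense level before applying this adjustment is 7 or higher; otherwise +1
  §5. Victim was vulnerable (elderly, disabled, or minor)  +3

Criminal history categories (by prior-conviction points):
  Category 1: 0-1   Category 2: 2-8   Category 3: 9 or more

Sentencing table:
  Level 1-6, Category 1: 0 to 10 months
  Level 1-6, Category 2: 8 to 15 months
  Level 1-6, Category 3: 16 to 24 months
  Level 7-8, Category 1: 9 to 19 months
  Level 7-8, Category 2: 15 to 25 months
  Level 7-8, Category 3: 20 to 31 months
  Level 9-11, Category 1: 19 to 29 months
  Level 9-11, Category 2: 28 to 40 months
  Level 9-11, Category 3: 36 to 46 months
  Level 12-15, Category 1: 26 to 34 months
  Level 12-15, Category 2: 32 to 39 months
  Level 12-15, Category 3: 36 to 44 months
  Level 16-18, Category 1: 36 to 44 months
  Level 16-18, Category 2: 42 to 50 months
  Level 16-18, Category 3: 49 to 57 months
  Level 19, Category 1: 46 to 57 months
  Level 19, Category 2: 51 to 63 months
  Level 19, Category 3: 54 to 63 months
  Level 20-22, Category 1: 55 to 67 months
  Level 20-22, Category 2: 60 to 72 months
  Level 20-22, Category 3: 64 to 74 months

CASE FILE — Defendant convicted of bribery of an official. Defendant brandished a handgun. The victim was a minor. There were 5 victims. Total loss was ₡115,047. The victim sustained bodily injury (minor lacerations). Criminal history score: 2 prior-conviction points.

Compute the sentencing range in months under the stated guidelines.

60-72 months

Base offense level for bribery of an official: 20.
§1 applies: 20 + 4 = 24.
§2 applies: 24 + 3 = 27.
§3 does not apply.
§4 applies (level before this adjustment is 27 ≥ 7, so +2): 27 + 2 = 29.
§5 applies: 29 + 3 = 32.
Level 32 exceeds the maximum of 22; capped at 22.
Final offense level: 22.
Criminal history: 2 prior points → Category 2 (2-8).
Level 22 falls in the 20-22 band.
Grid: Level 20-22 × Category 2 = 60-72 months.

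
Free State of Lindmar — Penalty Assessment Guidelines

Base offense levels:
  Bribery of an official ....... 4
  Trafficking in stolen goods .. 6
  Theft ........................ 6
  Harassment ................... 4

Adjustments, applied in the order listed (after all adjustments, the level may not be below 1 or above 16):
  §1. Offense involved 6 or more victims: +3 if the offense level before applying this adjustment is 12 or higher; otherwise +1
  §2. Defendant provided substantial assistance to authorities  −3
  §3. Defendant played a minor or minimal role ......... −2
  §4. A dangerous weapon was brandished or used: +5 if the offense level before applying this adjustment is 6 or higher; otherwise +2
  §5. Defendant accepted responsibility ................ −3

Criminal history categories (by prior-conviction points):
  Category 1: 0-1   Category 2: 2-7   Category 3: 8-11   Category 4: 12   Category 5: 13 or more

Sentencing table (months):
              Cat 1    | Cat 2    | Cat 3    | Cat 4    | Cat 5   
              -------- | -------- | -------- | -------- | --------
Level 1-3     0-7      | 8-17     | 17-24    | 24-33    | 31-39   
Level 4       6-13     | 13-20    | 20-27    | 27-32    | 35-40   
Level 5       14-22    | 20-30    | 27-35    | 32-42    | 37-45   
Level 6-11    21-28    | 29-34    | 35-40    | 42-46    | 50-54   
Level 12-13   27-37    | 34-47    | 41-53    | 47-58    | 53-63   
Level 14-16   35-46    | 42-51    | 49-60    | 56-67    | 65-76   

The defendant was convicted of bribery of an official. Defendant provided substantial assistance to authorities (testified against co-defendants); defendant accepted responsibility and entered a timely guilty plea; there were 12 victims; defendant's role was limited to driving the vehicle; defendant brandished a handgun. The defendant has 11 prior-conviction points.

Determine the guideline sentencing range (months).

Base offense level for bribery of an official: 4.
§1 applies (level before this adjustment is 4 < 12, so +1): 4 + 1 = 5.
§2 applies: 5 − 3 = 2.
§3 applies: 2 − 2 = 0.
§4 applies (level before this adjustment is 0 < 6, so +2): 0 + 2 = 2.
§5 applies: 2 − 3 = -1.
Level -1 is below the minimum of 1; floored at 1.
Final offense level: 1.
Criminal history: 11 prior points → Category 3 (8-11).
Level 1 falls in the 1-3 band.
Grid: Level 1-3 × Category 3 = 17-24 months.

17-24 months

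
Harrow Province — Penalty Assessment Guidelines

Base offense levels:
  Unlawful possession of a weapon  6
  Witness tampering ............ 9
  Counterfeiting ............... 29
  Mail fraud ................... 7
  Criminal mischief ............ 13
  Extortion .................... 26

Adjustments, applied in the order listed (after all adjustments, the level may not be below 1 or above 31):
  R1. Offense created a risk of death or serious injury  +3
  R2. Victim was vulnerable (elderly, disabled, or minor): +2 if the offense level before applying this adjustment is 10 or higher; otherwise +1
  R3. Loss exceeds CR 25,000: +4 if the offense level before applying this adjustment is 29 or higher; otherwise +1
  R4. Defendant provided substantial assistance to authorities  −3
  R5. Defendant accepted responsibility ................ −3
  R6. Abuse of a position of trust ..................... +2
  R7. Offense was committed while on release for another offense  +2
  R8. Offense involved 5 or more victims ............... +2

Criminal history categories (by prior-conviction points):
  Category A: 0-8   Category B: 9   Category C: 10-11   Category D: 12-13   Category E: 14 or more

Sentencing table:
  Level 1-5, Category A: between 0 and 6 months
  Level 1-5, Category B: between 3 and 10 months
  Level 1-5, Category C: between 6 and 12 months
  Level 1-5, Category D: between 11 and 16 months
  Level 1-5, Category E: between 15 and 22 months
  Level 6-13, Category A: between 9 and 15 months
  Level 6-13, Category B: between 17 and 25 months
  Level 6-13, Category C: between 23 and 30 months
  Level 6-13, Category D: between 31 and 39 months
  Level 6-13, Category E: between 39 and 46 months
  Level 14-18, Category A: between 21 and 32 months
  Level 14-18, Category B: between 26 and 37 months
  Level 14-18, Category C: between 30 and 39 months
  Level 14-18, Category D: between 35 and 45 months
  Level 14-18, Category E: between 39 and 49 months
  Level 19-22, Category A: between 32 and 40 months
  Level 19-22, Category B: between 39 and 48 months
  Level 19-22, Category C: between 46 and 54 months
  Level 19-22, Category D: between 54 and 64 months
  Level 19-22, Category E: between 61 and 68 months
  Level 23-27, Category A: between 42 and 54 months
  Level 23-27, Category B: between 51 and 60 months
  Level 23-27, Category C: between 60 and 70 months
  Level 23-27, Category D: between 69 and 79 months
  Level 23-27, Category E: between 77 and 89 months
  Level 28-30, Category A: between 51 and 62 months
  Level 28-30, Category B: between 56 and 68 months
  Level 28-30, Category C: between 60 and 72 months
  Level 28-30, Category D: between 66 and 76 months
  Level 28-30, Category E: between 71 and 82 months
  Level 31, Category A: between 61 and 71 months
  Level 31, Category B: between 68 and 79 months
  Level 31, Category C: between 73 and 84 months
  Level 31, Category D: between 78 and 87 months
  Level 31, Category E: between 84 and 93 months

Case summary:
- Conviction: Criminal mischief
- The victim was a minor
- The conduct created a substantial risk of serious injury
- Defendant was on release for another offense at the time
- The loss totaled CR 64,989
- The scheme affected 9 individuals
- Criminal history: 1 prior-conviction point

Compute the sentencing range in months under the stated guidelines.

42-54 months

Base offense level for criminal mischief: 13.
R1 applies: 13 + 3 = 16.
R2 applies (level before this adjustment is 16 ≥ 10, so +2): 16 + 2 = 18.
R3 applies (level before this adjustment is 18 < 29, so +1): 18 + 1 = 19.
R5 does not apply.
R6 does not apply.
R7 applies: 19 + 2 = 21.
R8 applies: 21 + 2 = 23.
Final offense level: 23.
Criminal history: 1 prior point → Category A (0-8).
Level 23 falls in the 23-27 band.
Grid: Level 23-27 × Category A = 42-54 months.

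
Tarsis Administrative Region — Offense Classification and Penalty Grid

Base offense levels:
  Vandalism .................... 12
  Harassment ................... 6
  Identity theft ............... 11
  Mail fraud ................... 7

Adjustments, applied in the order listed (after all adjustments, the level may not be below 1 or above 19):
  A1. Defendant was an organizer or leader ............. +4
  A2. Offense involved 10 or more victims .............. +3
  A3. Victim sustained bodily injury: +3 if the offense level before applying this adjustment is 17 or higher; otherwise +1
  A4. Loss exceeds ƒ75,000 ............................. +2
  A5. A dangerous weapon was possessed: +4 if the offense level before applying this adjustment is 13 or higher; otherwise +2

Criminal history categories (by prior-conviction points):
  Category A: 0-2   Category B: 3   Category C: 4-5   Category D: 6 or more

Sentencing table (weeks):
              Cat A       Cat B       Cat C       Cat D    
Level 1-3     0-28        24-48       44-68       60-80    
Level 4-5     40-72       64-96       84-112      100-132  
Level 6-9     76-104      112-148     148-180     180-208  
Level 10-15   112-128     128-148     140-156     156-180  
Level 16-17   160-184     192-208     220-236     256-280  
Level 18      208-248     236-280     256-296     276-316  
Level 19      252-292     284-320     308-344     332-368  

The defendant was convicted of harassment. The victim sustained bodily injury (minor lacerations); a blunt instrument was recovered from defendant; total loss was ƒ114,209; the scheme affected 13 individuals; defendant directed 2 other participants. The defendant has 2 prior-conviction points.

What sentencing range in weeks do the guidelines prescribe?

252-292 weeks

Base offense level for harassment: 6.
A1 applies: 6 + 4 = 10.
A2 applies: 10 + 3 = 13.
A3 applies (level before this adjustment is 13 < 17, so +1): 13 + 1 = 14.
A4 applies: 14 + 2 = 16.
A5 applies (level before this adjustment is 16 ≥ 13, so +4): 16 + 4 = 20.
Level 20 exceeds the maximum of 19; capped at 19.
Final offense level: 19.
Criminal history: 2 prior points → Category A (0-2).
Level 19 falls in the 19 band.
Grid: Level 19 × Category A = 252-292 weeks.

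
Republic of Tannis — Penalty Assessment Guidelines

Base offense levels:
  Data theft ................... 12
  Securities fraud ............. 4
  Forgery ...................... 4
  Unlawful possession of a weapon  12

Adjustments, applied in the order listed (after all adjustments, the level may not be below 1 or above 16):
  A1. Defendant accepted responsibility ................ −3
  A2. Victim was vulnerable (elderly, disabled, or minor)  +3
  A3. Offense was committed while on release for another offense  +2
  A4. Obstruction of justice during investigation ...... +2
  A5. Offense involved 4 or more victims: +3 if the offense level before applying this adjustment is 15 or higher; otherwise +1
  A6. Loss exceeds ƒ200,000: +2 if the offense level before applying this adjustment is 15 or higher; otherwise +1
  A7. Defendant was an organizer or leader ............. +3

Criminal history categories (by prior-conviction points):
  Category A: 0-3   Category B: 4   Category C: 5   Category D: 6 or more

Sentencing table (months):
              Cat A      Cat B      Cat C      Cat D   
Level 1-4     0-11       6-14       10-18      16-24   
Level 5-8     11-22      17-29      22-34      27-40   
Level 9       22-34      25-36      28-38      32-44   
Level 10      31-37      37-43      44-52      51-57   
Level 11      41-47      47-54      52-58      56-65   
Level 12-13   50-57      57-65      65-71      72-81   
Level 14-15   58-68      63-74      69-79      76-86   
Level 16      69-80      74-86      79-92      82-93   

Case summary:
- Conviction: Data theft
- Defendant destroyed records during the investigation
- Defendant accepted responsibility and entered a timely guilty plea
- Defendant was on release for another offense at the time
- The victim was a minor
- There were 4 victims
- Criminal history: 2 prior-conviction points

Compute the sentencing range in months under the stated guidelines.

Base offense level for data theft: 12.
A1 applies: 12 − 3 = 9.
A2 applies: 9 + 3 = 12.
A3 applies: 12 + 2 = 14.
A4 applies: 14 + 2 = 16.
A5 applies (level before this adjustment is 16 ≥ 15, so +3): 16 + 3 = 19.
A6 does not apply.
A7 does not apply.
Level 19 exceeds the maximum of 16; capped at 16.
Final offense level: 16.
Criminal history: 2 prior points → Category A (0-3).
Level 16 falls in the 16 band.
Grid: Level 16 × Category A = 69-80 months.

69-80 months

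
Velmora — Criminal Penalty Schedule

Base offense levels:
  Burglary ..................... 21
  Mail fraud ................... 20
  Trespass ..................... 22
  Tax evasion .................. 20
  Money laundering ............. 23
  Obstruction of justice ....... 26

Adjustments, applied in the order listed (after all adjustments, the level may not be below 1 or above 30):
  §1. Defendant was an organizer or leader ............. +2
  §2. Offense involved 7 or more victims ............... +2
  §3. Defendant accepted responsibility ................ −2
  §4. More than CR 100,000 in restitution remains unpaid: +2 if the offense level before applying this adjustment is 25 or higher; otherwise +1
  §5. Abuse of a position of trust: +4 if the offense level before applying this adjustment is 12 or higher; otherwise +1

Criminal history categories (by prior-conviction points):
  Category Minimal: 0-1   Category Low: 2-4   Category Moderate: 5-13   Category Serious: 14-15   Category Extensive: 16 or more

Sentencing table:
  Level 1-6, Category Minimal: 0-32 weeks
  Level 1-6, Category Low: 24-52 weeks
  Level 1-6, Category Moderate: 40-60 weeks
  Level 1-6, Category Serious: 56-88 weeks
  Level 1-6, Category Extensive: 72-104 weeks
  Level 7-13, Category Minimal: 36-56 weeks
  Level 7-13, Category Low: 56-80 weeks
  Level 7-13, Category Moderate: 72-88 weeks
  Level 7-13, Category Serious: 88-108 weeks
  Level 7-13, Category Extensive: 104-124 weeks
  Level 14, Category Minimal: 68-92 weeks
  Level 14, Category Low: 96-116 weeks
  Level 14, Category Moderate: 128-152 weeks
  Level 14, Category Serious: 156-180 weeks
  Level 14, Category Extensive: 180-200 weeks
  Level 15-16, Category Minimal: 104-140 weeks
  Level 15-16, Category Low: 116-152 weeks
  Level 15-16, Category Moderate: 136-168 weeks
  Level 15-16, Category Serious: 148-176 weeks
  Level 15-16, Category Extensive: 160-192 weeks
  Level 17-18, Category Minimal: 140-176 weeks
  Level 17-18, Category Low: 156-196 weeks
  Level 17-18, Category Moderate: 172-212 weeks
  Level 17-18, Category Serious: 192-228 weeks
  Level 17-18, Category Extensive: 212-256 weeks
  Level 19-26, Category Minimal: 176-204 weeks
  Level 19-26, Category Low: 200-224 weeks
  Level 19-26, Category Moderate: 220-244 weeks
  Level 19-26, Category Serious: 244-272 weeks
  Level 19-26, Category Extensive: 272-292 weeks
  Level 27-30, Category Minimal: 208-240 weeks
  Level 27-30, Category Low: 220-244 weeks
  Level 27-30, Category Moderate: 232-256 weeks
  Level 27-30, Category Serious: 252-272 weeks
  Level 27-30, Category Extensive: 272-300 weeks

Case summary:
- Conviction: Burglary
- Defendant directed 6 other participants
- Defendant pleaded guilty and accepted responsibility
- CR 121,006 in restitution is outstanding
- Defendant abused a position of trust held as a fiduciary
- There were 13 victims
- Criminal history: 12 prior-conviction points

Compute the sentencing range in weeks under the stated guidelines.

Base offense level for burglary: 21.
§1 applies: 21 + 2 = 23.
§2 applies: 23 + 2 = 25.
§3 applies: 25 − 2 = 23.
§4 applies (level before this adjustment is 23 < 25, so +1): 23 + 1 = 24.
§5 applies (level before this adjustment is 24 ≥ 12, so +4): 24 + 4 = 28.
Final offense level: 28.
Criminal history: 12 prior points → Category Moderate (5-13).
Level 28 falls in the 27-30 band.
Grid: Level 27-30 × Category Moderate = 232-256 weeks.

232-256 weeks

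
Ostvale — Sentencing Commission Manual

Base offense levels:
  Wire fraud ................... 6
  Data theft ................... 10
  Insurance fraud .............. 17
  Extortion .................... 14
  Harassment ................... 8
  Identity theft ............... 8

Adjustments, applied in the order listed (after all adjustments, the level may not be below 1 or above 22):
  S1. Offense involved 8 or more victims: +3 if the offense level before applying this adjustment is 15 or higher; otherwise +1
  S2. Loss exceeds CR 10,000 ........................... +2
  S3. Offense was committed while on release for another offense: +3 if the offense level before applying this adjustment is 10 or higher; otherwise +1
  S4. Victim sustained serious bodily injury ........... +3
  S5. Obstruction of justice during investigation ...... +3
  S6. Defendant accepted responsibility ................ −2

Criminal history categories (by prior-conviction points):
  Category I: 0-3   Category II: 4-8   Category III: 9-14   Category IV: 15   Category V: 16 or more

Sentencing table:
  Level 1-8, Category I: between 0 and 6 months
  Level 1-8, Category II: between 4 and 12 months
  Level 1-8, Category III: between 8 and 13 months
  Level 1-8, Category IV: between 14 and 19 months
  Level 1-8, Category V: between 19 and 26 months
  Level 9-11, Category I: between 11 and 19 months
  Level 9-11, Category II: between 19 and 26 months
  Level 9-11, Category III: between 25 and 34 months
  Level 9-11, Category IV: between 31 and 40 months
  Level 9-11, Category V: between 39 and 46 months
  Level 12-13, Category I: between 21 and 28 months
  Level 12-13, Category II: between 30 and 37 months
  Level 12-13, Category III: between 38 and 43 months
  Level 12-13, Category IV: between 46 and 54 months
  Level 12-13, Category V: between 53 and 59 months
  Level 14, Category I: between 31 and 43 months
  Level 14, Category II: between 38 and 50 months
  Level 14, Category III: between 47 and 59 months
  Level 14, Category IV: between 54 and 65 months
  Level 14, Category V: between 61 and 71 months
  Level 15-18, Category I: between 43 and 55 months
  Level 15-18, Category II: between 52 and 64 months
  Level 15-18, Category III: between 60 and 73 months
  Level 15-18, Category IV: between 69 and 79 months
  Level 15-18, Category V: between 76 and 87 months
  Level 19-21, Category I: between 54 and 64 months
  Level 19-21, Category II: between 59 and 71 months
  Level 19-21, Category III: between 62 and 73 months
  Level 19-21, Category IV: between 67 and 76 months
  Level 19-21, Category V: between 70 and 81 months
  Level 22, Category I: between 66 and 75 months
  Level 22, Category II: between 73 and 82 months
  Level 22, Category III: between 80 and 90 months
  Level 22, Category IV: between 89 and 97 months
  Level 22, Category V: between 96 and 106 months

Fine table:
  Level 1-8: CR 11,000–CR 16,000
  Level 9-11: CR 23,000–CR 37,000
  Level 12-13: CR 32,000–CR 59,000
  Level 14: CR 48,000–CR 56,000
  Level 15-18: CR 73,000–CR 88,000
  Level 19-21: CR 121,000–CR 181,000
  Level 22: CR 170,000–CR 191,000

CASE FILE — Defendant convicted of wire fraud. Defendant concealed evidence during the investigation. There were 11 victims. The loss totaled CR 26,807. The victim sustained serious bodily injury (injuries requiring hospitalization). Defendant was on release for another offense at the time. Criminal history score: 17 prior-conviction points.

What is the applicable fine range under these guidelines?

Base offense level for wire fraud: 6.
S1 applies (level before this adjustment is 6 < 15, so +1): 6 + 1 = 7.
S2 applies: 7 + 2 = 9.
S3 applies (level before this adjustment is 9 < 10, so +1): 9 + 1 = 10.
S4 applies: 10 + 3 = 13.
S5 applies: 13 + 3 = 16.
Final offense level: 16.
Level 16 falls in the 15-18 band.
Fine table: Level 15-18 → CR 73,000–CR 88,000.

CR 73,000–CR 88,000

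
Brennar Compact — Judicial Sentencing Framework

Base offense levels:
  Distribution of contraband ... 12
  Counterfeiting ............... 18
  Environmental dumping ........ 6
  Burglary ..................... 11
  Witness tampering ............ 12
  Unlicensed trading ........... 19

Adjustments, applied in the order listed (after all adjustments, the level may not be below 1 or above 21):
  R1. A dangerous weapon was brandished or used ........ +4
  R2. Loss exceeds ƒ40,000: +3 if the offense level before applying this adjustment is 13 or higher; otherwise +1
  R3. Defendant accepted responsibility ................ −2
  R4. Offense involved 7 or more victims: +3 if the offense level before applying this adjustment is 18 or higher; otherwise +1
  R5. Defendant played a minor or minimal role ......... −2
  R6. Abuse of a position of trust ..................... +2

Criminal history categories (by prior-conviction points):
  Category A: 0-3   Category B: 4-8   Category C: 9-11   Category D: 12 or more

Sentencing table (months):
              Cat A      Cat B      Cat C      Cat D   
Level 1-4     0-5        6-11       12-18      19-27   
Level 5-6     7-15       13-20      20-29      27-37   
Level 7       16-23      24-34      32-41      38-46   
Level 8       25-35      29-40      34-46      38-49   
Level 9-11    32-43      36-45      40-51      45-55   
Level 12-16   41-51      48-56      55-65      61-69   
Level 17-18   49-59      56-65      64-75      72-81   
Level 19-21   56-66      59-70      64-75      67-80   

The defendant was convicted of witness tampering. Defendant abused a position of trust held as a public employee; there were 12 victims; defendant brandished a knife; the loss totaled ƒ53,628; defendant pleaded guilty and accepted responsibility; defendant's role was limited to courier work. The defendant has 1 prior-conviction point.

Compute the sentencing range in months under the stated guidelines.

Base offense level for witness tampering: 12.
R1 applies: 12 + 4 = 16.
R2 applies (level before this adjustment is 16 ≥ 13, so +3): 16 + 3 = 19.
R3 applies: 19 − 2 = 17.
R4 applies (level before this adjustment is 17 < 18, so +1): 17 + 1 = 18.
R5 applies: 18 − 2 = 16.
R6 applies: 16 + 2 = 18.
Final offense level: 18.
Criminal history: 1 prior point → Category A (0-3).
Level 18 falls in the 17-18 band.
Grid: Level 17-18 × Category A = 49-59 months.

49-59 months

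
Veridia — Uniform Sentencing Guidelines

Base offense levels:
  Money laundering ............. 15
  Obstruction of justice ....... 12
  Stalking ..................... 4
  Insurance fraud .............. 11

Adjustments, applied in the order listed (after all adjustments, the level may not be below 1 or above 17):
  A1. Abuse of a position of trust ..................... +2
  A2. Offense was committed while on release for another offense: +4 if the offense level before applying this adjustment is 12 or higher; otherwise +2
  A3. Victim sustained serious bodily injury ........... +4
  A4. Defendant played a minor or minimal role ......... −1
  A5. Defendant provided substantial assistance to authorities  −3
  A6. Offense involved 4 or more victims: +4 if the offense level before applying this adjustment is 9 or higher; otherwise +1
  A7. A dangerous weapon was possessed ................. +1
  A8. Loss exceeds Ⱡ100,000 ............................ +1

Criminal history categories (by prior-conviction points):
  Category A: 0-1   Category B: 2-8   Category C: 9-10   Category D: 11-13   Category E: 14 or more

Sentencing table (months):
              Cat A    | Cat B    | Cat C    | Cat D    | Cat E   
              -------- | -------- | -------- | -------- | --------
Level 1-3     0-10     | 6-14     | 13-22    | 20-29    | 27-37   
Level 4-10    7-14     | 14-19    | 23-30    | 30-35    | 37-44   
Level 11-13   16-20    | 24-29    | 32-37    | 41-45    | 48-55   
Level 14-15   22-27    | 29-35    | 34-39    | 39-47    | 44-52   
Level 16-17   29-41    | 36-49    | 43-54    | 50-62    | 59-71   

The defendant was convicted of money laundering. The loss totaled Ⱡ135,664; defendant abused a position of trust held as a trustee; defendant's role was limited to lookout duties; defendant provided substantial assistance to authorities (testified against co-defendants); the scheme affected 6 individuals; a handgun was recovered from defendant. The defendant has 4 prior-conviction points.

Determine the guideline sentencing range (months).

Base offense level for money laundering: 15.
A1 applies: 15 + 2 = 17.
A3 does not apply.
A4 applies: 17 − 1 = 16.
A5 applies: 16 − 3 = 13.
A6 applies (level before this adjustment is 13 ≥ 9, so +4): 13 + 4 = 17.
A7 applies: 17 + 1 = 18.
A8 applies: 18 + 1 = 19.
Level 19 exceeds the maximum of 17; capped at 17.
Final offense level: 17.
Criminal history: 4 prior points → Category B (2-8).
Level 17 falls in the 16-17 band.
Grid: Level 16-17 × Category B = 36-49 months.

36-49 months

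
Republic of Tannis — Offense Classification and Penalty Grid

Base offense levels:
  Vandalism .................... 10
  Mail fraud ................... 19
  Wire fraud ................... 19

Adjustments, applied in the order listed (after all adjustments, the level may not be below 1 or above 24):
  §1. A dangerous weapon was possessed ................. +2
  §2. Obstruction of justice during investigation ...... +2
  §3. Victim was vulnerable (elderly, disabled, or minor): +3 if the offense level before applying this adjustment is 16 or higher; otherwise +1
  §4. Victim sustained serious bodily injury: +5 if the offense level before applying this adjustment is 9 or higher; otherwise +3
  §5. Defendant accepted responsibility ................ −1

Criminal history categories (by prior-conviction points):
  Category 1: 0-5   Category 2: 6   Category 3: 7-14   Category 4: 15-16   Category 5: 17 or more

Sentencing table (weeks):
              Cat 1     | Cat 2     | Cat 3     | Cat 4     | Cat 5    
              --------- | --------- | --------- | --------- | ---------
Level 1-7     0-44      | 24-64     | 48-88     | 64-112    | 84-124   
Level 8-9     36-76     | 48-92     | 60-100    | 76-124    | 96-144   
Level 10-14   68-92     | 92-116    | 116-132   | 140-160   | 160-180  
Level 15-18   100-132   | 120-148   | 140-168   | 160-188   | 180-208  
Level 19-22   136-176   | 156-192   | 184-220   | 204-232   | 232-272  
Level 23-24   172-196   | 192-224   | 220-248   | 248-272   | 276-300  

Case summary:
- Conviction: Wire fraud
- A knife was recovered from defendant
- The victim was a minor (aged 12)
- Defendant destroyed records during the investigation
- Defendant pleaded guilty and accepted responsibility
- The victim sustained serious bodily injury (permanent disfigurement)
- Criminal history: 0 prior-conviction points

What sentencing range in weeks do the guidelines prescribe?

Base offense level for wire fraud: 19.
§1 applies: 19 + 2 = 21.
§2 applies: 21 + 2 = 23.
§3 applies (level before this adjustment is 23 ≥ 16, so +3): 23 + 3 = 26.
§4 applies (level before this adjustment is 26 ≥ 9, so +5): 26 + 5 = 31.
§5 applies: 31 − 1 = 30.
Level 30 exceeds the maximum of 24; capped at 24.
Final offense level: 24.
Criminal history: 0 prior points → Category 1 (0-5).
Level 24 falls in the 23-24 band.
Grid: Level 23-24 × Category 1 = 172-196 weeks.

172-196 weeks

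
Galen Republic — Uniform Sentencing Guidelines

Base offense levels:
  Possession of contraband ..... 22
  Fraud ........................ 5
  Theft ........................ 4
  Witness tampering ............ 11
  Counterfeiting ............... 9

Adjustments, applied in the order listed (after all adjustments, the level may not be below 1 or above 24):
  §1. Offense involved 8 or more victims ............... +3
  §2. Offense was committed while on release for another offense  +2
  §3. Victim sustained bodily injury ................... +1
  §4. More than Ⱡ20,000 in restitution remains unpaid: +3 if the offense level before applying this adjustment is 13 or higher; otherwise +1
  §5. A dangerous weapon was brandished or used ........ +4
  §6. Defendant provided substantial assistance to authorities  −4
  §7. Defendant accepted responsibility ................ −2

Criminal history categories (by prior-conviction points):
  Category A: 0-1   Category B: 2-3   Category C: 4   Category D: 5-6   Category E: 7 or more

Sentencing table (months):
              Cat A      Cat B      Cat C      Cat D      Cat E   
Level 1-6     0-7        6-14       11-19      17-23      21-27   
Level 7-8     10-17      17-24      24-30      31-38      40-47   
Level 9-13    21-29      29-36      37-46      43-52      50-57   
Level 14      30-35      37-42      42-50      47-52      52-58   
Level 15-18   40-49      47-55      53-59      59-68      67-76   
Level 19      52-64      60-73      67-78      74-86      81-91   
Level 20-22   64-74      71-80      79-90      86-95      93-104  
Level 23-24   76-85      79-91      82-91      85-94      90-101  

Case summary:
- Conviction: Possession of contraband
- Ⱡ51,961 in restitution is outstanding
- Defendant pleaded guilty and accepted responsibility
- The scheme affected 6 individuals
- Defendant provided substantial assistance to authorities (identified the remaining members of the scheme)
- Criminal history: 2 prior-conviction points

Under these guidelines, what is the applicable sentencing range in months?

Base offense level for possession of contraband: 22.
§1 does not apply.
§2 does not apply.
§4 applies (level before this adjustment is 22 ≥ 13, so +3): 22 + 3 = 25.
§5 does not apply.
§6 applies: 25 − 4 = 21.
§7 applies: 21 − 2 = 19.
Final offense level: 19.
Criminal history: 2 prior points → Category B (2-3).
Level 19 falls in the 19 band.
Grid: Level 19 × Category B = 60-73 months.

60-73 months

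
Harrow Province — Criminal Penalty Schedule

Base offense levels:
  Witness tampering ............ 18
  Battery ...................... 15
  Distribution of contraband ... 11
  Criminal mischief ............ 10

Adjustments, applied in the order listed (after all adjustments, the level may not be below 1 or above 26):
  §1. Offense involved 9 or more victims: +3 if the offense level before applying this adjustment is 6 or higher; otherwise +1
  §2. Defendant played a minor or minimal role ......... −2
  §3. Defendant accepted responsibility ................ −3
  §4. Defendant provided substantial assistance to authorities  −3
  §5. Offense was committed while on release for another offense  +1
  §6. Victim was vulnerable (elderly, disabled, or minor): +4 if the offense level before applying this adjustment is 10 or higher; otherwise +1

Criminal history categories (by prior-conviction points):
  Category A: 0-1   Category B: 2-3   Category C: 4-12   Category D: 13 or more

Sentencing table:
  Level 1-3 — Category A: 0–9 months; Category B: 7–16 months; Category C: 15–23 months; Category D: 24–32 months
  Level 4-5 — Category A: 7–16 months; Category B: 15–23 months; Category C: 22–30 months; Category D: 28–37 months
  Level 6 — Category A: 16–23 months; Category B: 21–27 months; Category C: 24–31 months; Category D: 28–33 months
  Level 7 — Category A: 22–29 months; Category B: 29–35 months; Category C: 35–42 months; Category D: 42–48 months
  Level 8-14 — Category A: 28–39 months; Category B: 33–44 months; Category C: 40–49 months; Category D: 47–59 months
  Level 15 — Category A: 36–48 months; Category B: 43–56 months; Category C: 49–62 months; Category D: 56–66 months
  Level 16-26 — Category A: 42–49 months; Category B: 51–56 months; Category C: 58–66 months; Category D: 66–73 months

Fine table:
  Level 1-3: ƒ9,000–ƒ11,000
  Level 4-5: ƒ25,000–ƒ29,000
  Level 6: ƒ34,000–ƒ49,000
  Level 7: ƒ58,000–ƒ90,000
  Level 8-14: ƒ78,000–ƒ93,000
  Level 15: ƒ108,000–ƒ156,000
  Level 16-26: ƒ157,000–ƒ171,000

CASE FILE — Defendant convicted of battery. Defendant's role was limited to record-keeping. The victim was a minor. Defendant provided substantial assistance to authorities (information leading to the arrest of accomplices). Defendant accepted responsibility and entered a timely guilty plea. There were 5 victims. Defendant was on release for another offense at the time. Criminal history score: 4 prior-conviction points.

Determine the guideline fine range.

Base offense level for battery: 15.
§1 does not apply.
§2 applies: 15 − 2 = 13.
§3 applies: 13 − 3 = 10.
§4 applies: 10 − 3 = 7.
§5 applies: 7 + 1 = 8.
§6 applies (level before this adjustment is 8 < 10, so +1): 8 + 1 = 9.
Final offense level: 9.
Level 9 falls in the 8-14 band.
Fine table: Level 8-14 → ƒ78,000–ƒ93,000.

ƒ78,000–ƒ93,000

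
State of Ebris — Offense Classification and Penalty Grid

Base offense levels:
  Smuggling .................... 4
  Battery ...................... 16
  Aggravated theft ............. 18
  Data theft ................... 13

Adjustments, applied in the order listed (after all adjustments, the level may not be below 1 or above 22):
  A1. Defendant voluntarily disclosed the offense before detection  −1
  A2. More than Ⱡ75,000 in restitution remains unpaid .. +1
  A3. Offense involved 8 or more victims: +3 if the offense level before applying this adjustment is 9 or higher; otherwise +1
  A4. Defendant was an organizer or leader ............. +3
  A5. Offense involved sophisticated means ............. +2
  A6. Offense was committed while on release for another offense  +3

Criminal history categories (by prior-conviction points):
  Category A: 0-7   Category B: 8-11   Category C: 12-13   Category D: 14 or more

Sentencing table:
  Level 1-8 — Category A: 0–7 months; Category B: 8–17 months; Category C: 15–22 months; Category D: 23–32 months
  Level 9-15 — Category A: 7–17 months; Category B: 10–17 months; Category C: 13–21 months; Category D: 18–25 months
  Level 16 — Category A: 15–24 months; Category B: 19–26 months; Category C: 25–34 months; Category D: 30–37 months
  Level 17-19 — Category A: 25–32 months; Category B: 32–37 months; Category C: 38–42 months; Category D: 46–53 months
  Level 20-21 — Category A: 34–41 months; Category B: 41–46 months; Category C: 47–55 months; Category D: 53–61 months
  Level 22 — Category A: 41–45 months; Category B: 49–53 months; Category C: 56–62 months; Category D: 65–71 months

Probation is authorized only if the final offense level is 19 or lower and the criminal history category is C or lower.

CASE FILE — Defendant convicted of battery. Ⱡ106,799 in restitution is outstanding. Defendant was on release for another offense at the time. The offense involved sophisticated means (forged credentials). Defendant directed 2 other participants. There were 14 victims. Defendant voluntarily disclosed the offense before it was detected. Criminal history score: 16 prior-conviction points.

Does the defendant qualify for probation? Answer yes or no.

Base offense level for battery: 16.
A1 applies: 16 − 1 = 15.
A2 applies: 15 + 1 = 16.
A3 applies (level before this adjustment is 16 ≥ 9, so +3): 16 + 3 = 19.
A4 applies: 19 + 3 = 22.
A5 applies: 22 + 2 = 24.
A6 applies: 24 + 3 = 27.
Level 27 exceeds the maximum of 22; capped at 22.
Final offense level: 22.
Criminal history: 16 prior points → Category D (14+).
Level 22 falls in the 22 band.
Grid: Level 22 × Category D = 65-71 months.
Probation check: level 22 > 19 and category D > C → not eligible.

No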